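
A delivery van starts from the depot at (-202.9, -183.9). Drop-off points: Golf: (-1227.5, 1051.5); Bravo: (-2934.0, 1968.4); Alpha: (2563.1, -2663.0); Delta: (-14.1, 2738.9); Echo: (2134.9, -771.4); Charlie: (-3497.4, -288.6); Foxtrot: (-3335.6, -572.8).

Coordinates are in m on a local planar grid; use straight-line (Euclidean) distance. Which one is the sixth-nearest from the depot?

Bravo

Distance to each, sorted:
Golf: 1605.0 m
Echo: 2410.5 m
Delta: 2928.9 m
Foxtrot: 3156.7 m
Charlie: 3296.2 m
Bravo: 3477.3 m
Alpha: 3714.4 m
The sixth-nearest is Bravo at 3477.3 m.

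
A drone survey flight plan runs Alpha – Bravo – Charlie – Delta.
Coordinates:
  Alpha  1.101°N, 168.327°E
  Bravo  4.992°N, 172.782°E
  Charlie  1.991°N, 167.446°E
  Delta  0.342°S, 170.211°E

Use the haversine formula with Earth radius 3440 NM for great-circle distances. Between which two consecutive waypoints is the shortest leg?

Leg distances:
Alpha→Bravo: 354.8 NM
Bravo→Charlie: 367.0 NM
Charlie→Delta: 217.2 NM
The shortest leg is Charlie–Delta at 217.2 NM.

Charlie–Delta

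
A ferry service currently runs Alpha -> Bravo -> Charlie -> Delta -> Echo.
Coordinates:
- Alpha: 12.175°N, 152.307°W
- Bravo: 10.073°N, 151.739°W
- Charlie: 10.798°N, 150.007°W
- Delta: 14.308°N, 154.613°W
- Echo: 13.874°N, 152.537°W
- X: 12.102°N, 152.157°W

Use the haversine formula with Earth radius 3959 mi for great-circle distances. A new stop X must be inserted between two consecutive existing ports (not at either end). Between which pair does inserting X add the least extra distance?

Added distance for inserting X between each consecutive pair:
Alpha–Bravo: 4.1 mi
Bravo–Charlie: 186.3 mi
Charlie–Delta: 1.9 mi
Delta–Echo: 207.5 mi
Smallest added distance is 1.9 mi, inserting between Charlie and Delta.

between Charlie and Delta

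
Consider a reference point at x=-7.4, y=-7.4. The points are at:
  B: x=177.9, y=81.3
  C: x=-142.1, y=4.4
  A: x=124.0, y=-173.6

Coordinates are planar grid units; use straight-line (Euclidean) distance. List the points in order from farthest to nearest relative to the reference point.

A, B, C

Computing each straight-line distance from x=-7.4, y=-7.4:
A x=124.0, y=-173.6: 211.9
B x=177.9, y=81.3: 205.4
C x=-142.1, y=4.4: 135.2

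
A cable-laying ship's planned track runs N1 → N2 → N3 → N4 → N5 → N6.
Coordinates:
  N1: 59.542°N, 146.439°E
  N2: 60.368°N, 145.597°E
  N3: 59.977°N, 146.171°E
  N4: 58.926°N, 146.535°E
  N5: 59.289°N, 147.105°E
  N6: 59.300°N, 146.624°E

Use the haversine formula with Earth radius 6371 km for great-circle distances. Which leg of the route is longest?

N3–N4

Leg distances:
N1→N2: 103.1 km
N2→N3: 53.8 km
N3→N4: 118.7 km
N4→N5: 51.8 km
N5→N6: 27.3 km
The longest leg is N3–N4 at 118.7 km.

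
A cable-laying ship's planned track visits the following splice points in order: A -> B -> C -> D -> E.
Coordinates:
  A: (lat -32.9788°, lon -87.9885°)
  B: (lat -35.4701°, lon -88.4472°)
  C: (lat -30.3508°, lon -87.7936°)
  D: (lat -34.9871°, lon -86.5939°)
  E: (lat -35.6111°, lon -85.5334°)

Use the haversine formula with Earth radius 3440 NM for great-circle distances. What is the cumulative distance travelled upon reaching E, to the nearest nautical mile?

809 NM

Leg distances:
A→B: 151.3 NM  (cumulative 151.3 NM)
B→C: 309.1 NM  (cumulative 460.4 NM)
C→D: 284.9 NM  (cumulative 745.3 NM)
D→E: 64.1 NM  (cumulative 809.4 NM)
Cumulative distance at E ≈ 809 NM.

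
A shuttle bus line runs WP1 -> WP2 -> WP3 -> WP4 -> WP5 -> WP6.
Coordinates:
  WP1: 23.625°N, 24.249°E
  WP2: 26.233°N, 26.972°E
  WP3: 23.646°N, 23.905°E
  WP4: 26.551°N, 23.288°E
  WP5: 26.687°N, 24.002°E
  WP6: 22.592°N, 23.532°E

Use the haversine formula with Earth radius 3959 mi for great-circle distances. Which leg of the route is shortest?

Leg distances:
WP1→WP2: 248.1 mi
WP2→WP3: 262.4 mi
WP3→WP4: 204.4 mi
WP4→WP5: 45.1 mi
WP5→WP6: 284.5 mi
The shortest leg is WP4–WP5 at 45.1 mi.

WP4–WP5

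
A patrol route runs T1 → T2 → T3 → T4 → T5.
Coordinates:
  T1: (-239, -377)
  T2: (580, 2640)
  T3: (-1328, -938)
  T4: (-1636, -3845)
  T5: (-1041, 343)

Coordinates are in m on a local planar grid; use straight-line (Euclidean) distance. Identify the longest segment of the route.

T4–T5

Leg distances:
T1→T2: 3126.2 m
T2→T3: 4054.9 m
T3→T4: 2923.3 m
T4→T5: 4230.1 m
The longest leg is T4–T5 at 4230.1 m.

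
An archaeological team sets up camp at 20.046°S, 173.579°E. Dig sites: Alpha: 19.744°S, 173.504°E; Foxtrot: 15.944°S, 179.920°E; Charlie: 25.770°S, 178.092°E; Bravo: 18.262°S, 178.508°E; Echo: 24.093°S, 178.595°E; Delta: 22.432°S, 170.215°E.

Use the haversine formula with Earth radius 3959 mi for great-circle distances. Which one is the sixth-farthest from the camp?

Distances from the camp (20.046°S, 173.579°E):
Foxtrot: 503.9 mi
Charlie: 488.7 mi
Echo: 425.8 mi
Bravo: 344.5 mi
Delta: 272.2 mi
Alpha: 21.4 mi
The sixth-farthest is Alpha at 21.4 mi.

Alpha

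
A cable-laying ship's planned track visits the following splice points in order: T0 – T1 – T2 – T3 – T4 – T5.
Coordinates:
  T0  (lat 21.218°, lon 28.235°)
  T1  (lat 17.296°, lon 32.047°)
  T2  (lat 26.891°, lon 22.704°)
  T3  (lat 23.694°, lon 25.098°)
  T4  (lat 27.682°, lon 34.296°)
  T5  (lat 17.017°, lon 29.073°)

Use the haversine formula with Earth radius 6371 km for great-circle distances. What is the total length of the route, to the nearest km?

Leg distances:
T0→T1: 591.8 km  (cumulative 591.8 km)
T1→T2: 1435.8 km  (cumulative 2027.6 km)
T2→T3: 429.3 km  (cumulative 2456.8 km)
T3→T4: 1022.4 km  (cumulative 3479.2 km)
T4→T5: 1301.4 km  (cumulative 4780.6 km)
Total route length ≈ 4781 km.

4781 km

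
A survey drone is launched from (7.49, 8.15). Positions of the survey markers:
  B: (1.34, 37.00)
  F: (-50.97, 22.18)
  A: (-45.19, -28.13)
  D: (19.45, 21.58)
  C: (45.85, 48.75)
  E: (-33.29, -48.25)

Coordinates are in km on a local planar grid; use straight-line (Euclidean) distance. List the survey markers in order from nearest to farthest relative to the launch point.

Distance from the launch point at (7.49, 8.15) to each:
D (19.45, 21.58): 18.0 km
B (1.34, 37.00): 29.5 km
C (45.85, 48.75): 55.9 km
F (-50.97, 22.18): 60.1 km
A (-45.19, -28.13): 64.0 km
E (-33.29, -48.25): 69.6 km

D, B, C, F, A, E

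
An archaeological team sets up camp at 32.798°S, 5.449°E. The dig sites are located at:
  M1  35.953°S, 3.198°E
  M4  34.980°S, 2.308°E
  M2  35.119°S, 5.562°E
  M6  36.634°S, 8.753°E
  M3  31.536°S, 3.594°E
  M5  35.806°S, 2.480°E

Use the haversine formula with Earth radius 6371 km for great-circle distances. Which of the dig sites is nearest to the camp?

Distance to each, sorted:
M3: 224.0 km
M2: 258.3 km
M4: 378.0 km
M1: 407.1 km
M5: 431.5 km
M6: 522.5 km
The nearest is M3 at 224.0 km.

M3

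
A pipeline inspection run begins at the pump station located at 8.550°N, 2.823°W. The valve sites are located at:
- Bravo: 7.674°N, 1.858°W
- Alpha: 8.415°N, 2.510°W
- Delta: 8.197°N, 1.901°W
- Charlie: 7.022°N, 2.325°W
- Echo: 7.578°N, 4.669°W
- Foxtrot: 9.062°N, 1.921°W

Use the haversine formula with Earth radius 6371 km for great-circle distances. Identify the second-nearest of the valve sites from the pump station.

Delta

Distance to each, sorted:
Alpha: 37.6 km
Delta: 108.8 km
Foxtrot: 114.3 km
Bravo: 144.1 km
Charlie: 178.5 km
Echo: 230.2 km
The second-nearest is Delta at 108.8 km.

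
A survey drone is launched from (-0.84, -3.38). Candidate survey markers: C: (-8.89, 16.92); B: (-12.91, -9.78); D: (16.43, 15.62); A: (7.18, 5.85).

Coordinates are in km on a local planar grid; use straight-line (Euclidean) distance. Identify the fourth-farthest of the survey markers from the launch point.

A

Distance to each, sorted:
D: 25.7 km
C: 21.8 km
B: 13.7 km
A: 12.2 km
The fourth-farthest is A at 12.2 km.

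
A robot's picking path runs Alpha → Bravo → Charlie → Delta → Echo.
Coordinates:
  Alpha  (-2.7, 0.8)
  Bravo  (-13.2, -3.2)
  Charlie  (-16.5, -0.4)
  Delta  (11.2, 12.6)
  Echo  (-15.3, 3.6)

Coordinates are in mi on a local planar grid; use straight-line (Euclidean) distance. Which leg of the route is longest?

Leg distances:
Alpha→Bravo: 11.2 mi
Bravo→Charlie: 4.3 mi
Charlie→Delta: 30.6 mi
Delta→Echo: 28.0 mi
The longest leg is Charlie–Delta at 30.6 mi.

Charlie–Delta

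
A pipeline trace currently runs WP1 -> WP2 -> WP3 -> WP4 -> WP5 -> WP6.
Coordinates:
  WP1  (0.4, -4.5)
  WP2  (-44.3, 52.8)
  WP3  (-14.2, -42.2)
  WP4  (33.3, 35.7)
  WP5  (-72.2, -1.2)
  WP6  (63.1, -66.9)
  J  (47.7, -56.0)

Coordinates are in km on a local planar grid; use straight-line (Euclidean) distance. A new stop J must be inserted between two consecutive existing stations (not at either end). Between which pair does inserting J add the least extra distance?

Added distance for inserting J between each consecutive pair:
WP1–WP2: 139.7 km
WP2–WP3: 106.2 km
WP3–WP4: 65.0 km
WP4–WP5: 112.9 km
WP5–WP6: 0.3 km
Smallest added distance is 0.3 km, inserting between WP5 and WP6.

between WP5 and WP6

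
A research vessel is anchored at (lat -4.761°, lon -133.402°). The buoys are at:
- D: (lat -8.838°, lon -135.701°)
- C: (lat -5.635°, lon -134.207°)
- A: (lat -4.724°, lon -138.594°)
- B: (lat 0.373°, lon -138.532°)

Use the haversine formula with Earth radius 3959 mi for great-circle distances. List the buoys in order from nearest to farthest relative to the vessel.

Distances from the vessel:
C (lat -5.635°, lon -134.207°): 81.9 mi
D (lat -8.838°, lon -135.701°): 322.8 mi
A (lat -4.724°, lon -138.594°): 357.5 mi
B (lat 0.373°, lon -138.532°): 501.2 mi

C, D, A, B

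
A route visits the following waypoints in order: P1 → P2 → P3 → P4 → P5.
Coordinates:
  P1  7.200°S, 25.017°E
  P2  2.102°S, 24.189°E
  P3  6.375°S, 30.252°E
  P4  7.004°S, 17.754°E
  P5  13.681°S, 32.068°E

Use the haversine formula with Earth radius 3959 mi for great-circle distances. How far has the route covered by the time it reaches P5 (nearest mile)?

2803 mi

Leg distances:
P1→P2: 356.8 mi  (cumulative 356.8 mi)
P2→P3: 511.5 mi  (cumulative 868.4 mi)
P3→P4: 858.8 mi  (cumulative 1727.1 mi)
P4→P5: 1076.2 mi  (cumulative 2803.3 mi)
Cumulative distance at P5 ≈ 2803 mi.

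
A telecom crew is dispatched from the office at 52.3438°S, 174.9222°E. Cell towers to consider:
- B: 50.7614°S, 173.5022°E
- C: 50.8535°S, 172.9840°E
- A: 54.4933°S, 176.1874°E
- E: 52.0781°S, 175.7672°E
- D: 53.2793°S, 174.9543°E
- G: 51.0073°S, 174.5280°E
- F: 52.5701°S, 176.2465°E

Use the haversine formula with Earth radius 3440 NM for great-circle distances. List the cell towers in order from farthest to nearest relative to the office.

Computing each great-circle distance from 52.3438°S, 174.9222°E:
A 54.4933°S, 176.1874°E: 136.8 NM
C 50.8535°S, 172.9840°E: 115.0 NM
B 50.7614°S, 173.5022°E: 108.8 NM
G 51.0073°S, 174.5280°E: 81.6 NM
D 53.2793°S, 174.9543°E: 56.2 NM
F 52.5701°S, 176.2465°E: 50.3 NM
E 52.0781°S, 175.7672°E: 34.9 NM

A, C, B, G, D, F, E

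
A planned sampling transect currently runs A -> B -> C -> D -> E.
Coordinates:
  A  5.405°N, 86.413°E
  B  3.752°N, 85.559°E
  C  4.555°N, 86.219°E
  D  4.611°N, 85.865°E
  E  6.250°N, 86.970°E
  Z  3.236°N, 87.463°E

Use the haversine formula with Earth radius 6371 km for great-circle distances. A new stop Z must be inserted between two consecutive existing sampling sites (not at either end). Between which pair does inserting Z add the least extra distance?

Added distance for inserting Z between each consecutive pair:
A–B: 280.0 km
B–C: 304.9 km
C–D: 395.8 km
D–E: 354.2 km
Smallest added distance is 280.0 km, inserting between A and B.

between A and B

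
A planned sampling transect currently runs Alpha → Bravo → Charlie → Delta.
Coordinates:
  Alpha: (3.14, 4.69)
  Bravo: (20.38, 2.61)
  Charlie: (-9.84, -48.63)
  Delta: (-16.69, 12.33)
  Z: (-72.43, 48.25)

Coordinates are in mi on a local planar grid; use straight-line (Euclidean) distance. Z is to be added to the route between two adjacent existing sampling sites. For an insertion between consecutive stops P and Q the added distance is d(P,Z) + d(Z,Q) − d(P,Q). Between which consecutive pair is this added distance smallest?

Added distance for inserting Z between each consecutive pair:
Alpha–Bravo: 173.3 mi
Bravo–Charlie: 159.3 mi
Charlie–Delta: 120.3 mi
Smallest added distance is 120.3 mi, inserting between Charlie and Delta.

between Charlie and Delta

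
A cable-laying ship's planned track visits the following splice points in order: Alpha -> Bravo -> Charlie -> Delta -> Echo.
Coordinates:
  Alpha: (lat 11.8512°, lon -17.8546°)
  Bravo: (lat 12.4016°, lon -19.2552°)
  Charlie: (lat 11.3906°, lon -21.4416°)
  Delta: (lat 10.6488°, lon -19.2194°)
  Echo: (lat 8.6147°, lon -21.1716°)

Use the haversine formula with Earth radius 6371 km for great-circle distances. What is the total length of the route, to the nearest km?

995 km

Leg distances:
Alpha→Bravo: 164.1 km  (cumulative 164.1 km)
Bravo→Charlie: 263.1 km  (cumulative 427.2 km)
Charlie→Delta: 256.2 km  (cumulative 683.4 km)
Delta→Echo: 311.4 km  (cumulative 994.8 km)
Total route length ≈ 995 km.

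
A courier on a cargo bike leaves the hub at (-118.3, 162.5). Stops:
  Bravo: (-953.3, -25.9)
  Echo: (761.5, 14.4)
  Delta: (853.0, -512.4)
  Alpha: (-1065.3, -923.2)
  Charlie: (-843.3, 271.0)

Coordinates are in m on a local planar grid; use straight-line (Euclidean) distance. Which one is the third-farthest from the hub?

Distance to each, sorted:
Alpha: 1440.7 m
Delta: 1182.8 m
Echo: 892.2 m
Bravo: 856.0 m
Charlie: 733.1 m
The third-farthest is Echo at 892.2 m.

Echo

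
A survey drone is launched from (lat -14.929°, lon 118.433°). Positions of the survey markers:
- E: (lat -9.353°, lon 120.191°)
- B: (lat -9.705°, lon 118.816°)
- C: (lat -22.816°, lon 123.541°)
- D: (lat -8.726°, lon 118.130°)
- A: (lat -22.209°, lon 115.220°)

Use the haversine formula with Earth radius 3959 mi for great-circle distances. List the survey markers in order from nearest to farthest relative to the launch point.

B, E, D, A, C

Distances from the launch point:
B (lat -9.705°, lon 118.816°): 361.9 mi
E (lat -9.353°, lon 120.191°): 403.2 mi
D (lat -8.726°, lon 118.130°): 429.1 mi
A (lat -22.209°, lon 115.220°): 545.2 mi
C (lat -22.816°, lon 123.541°): 639.0 mi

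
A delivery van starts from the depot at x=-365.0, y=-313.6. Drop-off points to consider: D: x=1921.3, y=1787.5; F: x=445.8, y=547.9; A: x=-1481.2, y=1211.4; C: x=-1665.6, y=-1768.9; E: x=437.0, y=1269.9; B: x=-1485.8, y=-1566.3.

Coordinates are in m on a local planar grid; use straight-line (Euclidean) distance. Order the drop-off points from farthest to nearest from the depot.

D, C, A, E, B, F

Computing each straight-line distance from x=-365.0, y=-313.6:
D x=1921.3, y=1787.5: 3105.1 m
C x=-1665.6, y=-1768.9: 1951.8 m
A x=-1481.2, y=1211.4: 1889.8 m
E x=437.0, y=1269.9: 1775.0 m
B x=-1485.8, y=-1566.3: 1680.9 m
F x=445.8, y=547.9: 1183.0 m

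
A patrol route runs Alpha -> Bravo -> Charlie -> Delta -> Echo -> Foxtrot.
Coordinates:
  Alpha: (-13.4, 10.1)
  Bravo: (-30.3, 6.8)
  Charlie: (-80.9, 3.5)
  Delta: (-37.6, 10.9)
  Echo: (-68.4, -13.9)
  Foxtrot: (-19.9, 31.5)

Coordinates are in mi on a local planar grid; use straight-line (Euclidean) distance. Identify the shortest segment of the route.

Leg distances:
Alpha→Bravo: 17.2 mi
Bravo→Charlie: 50.7 mi
Charlie→Delta: 43.9 mi
Delta→Echo: 39.5 mi
Echo→Foxtrot: 66.4 mi
The shortest leg is Alpha–Bravo at 17.2 mi.

Alpha–Bravo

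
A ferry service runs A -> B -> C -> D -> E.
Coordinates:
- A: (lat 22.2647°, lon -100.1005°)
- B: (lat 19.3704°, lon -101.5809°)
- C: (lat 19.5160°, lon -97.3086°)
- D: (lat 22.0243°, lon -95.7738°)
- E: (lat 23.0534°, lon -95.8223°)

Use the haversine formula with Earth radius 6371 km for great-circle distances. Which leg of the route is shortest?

Leg distances:
A→B: 356.7 km
B→C: 448.2 km
C→D: 321.3 km
D→E: 114.5 km
The shortest leg is D–E at 114.5 km.

D–E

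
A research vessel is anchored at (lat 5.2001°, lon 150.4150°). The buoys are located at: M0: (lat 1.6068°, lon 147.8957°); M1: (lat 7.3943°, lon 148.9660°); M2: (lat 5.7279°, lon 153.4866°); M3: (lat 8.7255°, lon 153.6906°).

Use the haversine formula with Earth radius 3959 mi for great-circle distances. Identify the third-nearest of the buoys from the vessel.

Distance to each, sorted:
M1: 181.4 mi
M2: 214.4 mi
M0: 303.0 mi
M3: 331.4 mi
The third-nearest is M0 at 303.0 mi.

M0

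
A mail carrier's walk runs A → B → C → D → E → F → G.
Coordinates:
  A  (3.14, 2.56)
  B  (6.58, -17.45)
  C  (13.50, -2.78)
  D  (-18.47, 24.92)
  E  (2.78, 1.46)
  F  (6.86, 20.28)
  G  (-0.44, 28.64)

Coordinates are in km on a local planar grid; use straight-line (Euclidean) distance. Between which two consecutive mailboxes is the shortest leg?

F–G

Leg distances:
A→B: 20.3 km
B→C: 16.2 km
C→D: 42.3 km
D→E: 31.7 km
E→F: 19.3 km
F→G: 11.1 km
The shortest leg is F–G at 11.1 km.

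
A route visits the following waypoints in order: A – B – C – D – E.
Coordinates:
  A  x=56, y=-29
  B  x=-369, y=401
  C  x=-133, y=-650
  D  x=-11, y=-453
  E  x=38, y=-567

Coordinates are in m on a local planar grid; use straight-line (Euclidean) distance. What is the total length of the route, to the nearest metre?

2038 m

Leg distances:
A→B: 604.6 m  (cumulative 604.6 m)
B→C: 1077.2 m  (cumulative 1681.8 m)
C→D: 231.7 m  (cumulative 1913.5 m)
D→E: 124.1 m  (cumulative 2037.6 m)
Total route length ≈ 2038 m.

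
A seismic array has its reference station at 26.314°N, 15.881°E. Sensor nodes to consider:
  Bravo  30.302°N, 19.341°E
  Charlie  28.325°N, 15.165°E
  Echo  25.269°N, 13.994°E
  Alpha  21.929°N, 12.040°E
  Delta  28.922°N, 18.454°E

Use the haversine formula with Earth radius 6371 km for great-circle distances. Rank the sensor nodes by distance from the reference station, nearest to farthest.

Distance from the reference station at 26.314°N, 15.881°E to each:
Echo 25.269°N, 13.994°E: 221.8 km
Charlie 28.325°N, 15.165°E: 234.5 km
Delta 28.922°N, 18.454°E: 385.1 km
Bravo 30.302°N, 19.341°E: 557.9 km
Alpha 21.929°N, 12.040°E: 624.2 km

Echo, Charlie, Delta, Bravo, Alpha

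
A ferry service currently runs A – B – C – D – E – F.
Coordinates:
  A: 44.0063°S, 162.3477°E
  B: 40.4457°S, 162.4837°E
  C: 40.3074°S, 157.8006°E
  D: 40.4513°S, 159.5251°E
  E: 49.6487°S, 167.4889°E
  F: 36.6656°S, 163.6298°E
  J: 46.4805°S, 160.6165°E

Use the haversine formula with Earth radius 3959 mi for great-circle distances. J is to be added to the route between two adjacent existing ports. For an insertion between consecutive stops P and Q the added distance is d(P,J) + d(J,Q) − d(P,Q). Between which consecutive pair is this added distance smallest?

Added distance for inserting J between each consecutive pair:
A–B: 371.8 mi
B–C: 630.0 mi
C–D: 778.1 mi
D–E: 61.4 mi
E–F: 163.4 mi
Smallest added distance is 61.4 mi, inserting between D and E.

between D and E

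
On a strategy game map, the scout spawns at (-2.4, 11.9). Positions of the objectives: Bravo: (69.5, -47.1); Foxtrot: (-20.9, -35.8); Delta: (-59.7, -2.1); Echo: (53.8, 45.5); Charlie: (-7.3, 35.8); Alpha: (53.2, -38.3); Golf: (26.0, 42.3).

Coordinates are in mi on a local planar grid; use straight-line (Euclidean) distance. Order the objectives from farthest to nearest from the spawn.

Bravo, Alpha, Echo, Delta, Foxtrot, Golf, Charlie

Computing each straight-line distance from (-2.4, 11.9):
Bravo (69.5, -47.1): 93.0 mi
Alpha (53.2, -38.3): 74.9 mi
Echo (53.8, 45.5): 65.5 mi
Delta (-59.7, -2.1): 59.0 mi
Foxtrot (-20.9, -35.8): 51.2 mi
Golf (26.0, 42.3): 41.6 mi
Charlie (-7.3, 35.8): 24.4 mi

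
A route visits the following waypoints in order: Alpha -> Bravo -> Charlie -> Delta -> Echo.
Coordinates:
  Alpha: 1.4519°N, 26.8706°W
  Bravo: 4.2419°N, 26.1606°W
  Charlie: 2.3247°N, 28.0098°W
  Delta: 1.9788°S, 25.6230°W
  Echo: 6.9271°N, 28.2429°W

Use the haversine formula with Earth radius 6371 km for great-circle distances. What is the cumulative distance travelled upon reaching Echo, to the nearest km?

Leg distances:
Alpha→Bravo: 320.1 km  (cumulative 320.1 km)
Bravo→Charlie: 295.9 km  (cumulative 616.0 km)
Charlie→Delta: 547.2 km  (cumulative 1163.2 km)
Delta→Echo: 1032.1 km  (cumulative 2195.3 km)
Cumulative distance at Echo ≈ 2195 km.

2195 km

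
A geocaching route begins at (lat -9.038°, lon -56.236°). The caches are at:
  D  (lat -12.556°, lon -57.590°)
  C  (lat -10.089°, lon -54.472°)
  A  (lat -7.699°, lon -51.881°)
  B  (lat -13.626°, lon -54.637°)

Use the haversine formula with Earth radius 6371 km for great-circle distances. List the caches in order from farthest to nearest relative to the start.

B, A, D, C

Computing each great-circle distance from (lat -9.038°, lon -56.236°):
B (lat -13.626°, lon -54.637°): 539.1 km
A (lat -7.699°, lon -51.881°): 501.7 km
D (lat -12.556°, lon -57.590°): 418.2 km
C (lat -10.089°, lon -54.472°): 226.0 km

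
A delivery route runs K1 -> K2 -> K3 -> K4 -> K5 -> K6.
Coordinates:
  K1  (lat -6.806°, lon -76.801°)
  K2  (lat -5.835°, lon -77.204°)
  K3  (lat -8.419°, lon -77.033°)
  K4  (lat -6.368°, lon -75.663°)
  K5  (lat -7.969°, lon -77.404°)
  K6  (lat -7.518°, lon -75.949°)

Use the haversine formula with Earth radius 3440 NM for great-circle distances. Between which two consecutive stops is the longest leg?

Leg distances:
K1→K2: 63.1 NM
K2→K3: 155.5 NM
K3→K4: 147.7 NM
K4→K5: 141.4 NM
K5→K6: 90.7 NM
The longest leg is K2–K3 at 155.5 NM.

K2–K3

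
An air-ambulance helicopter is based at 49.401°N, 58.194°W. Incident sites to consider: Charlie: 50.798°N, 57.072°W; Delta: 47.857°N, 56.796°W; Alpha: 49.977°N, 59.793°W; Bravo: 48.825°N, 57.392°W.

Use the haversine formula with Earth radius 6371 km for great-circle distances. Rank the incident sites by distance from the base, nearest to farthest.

Bravo, Alpha, Charlie, Delta

Distance from the base at 49.401°N, 58.194°W to each:
Bravo 48.825°N, 57.392°W: 86.7 km
Alpha 49.977°N, 59.793°W: 131.7 km
Charlie 50.798°N, 57.072°W: 174.7 km
Delta 47.857°N, 56.796°W: 200.1 km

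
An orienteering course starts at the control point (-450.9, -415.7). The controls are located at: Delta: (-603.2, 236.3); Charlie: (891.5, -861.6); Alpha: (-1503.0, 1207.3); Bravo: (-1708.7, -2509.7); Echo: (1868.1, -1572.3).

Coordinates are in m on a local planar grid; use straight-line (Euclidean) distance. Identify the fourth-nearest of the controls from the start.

Bravo

Distance to each, sorted:
Delta: 669.6 m
Charlie: 1414.5 m
Alpha: 1934.2 m
Bravo: 2442.7 m
Echo: 2591.4 m
The fourth-nearest is Bravo at 2442.7 m.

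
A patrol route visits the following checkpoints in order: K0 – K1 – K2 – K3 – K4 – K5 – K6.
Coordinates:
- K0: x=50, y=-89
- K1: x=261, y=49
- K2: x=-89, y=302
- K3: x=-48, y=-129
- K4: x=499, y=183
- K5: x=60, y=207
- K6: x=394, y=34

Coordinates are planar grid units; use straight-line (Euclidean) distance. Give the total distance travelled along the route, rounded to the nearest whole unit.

2562

Leg distances:
K0→K1: 252.1  (cumulative 252.1)
K1→K2: 431.9  (cumulative 684.0)
K2→K3: 432.9  (cumulative 1116.9)
K3→K4: 629.7  (cumulative 1746.7)
K4→K5: 439.7  (cumulative 2186.3)
K5→K6: 376.1  (cumulative 2562.5)
Total route length ≈ 2562.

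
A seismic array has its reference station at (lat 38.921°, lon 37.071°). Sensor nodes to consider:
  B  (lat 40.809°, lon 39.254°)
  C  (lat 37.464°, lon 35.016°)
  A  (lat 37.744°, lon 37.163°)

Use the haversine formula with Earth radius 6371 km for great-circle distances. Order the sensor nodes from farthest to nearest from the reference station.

B, C, A

Distances from the reference station:
B (lat 40.809°, lon 39.254°): 280.7 km
C (lat 37.464°, lon 35.016°): 241.9 km
A (lat 37.744°, lon 37.163°): 131.1 km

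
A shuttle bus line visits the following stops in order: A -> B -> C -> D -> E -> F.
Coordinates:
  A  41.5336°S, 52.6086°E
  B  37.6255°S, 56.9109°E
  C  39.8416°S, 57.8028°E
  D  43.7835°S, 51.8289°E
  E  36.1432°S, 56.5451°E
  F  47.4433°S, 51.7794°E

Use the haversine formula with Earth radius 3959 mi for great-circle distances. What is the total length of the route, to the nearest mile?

2327 mi

Leg distances:
A→B: 354.0 mi  (cumulative 354.0 mi)
B→C: 160.5 mi  (cumulative 514.5 mi)
C→D: 410.7 mi  (cumulative 925.2 mi)
D→E: 583.8 mi  (cumulative 1509.0 mi)
E→F: 818.1 mi  (cumulative 2327.1 mi)
Total route length ≈ 2327 mi.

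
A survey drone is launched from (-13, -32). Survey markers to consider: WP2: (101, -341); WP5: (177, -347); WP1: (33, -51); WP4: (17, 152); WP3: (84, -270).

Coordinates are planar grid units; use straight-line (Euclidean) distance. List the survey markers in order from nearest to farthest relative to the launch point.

WP1, WP4, WP3, WP2, WP5

Computing each straight-line distance from (-13, -32):
WP1 (33, -51): 49.8
WP4 (17, 152): 186.4
WP3 (84, -270): 257.0
WP2 (101, -341): 329.4
WP5 (177, -347): 367.9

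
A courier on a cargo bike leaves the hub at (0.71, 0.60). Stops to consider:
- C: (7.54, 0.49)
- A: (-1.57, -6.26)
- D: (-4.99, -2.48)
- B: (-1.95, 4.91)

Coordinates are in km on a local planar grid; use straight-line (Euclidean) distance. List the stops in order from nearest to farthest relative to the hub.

B, D, C, A

Distances from the hub:
B (-1.95, 4.91): 5.1 km
D (-4.99, -2.48): 6.5 km
C (7.54, 0.49): 6.8 km
A (-1.57, -6.26): 7.2 km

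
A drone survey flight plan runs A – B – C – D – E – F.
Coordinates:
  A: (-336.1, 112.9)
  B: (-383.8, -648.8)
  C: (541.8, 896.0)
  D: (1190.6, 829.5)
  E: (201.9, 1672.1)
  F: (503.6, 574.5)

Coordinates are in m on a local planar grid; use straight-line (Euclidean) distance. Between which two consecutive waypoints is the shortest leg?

C–D

Leg distances:
A→B: 763.2 m
B→C: 1800.9 m
C→D: 652.2 m
D→E: 1299.0 m
E→F: 1138.3 m
The shortest leg is C–D at 652.2 m.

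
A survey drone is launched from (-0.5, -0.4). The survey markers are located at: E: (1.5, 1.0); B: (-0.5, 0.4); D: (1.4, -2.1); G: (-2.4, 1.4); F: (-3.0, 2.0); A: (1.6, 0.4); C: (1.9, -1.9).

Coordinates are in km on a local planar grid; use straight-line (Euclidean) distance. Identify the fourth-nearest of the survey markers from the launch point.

D

Distances from the launch point ((-0.5, -0.4)):
B: 0.8 km
A: 2.2 km
E: 2.4 km
D: 2.5 km
G: 2.6 km
C: 2.8 km
F: 3.5 km
The fourth-nearest is D at 2.5 km.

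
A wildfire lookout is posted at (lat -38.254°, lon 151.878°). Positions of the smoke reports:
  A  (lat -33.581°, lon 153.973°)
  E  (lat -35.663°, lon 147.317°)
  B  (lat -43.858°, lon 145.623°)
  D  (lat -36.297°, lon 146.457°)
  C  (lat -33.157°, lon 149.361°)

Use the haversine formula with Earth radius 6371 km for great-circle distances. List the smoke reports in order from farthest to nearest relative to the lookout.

Distance from the lookout at (lat -38.254°, lon 151.878°) to each:
B (lat -43.858°, lon 145.623°): 814.0 km
C (lat -33.157°, lon 149.361°): 610.6 km
A (lat -33.581°, lon 153.973°): 552.8 km
D (lat -36.297°, lon 146.457°): 526.6 km
E (lat -35.663°, lon 147.317°): 497.1 km

B, C, A, D, E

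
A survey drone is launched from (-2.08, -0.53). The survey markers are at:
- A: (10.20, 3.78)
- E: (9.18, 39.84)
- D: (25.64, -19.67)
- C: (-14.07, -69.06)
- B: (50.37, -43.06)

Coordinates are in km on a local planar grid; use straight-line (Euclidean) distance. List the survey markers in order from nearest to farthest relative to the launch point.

A, D, E, B, C

Computing each straight-line distance from (-2.08, -0.53):
A (10.20, 3.78): 13.0 km
D (25.64, -19.67): 33.7 km
E (9.18, 39.84): 41.9 km
B (50.37, -43.06): 67.5 km
C (-14.07, -69.06): 69.6 km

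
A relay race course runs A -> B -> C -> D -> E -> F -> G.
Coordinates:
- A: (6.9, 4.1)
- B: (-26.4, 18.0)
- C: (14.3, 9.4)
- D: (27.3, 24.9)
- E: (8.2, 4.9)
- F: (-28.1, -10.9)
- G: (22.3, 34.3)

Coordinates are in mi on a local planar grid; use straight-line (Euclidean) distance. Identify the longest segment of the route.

F–G

Leg distances:
A→B: 36.1 mi
B→C: 41.6 mi
C→D: 20.2 mi
D→E: 27.7 mi
E→F: 39.6 mi
F→G: 67.7 mi
The longest leg is F–G at 67.7 mi.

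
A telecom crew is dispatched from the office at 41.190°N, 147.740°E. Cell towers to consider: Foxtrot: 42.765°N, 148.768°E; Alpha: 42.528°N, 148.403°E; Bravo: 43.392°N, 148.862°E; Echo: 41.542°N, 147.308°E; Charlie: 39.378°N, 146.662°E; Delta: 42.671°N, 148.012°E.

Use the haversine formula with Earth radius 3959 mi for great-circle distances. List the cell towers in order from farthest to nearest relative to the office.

Distances from the office:
Bravo 43.392°N, 148.862°E: 162.6 mi
Charlie 39.378°N, 146.662°E: 137.5 mi
Foxtrot 42.765°N, 148.768°E: 121.0 mi
Delta 42.671°N, 148.012°E: 103.3 mi
Alpha 42.528°N, 148.403°E: 98.5 mi
Echo 41.542°N, 147.308°E: 33.1 mi

Bravo, Charlie, Foxtrot, Delta, Alpha, Echo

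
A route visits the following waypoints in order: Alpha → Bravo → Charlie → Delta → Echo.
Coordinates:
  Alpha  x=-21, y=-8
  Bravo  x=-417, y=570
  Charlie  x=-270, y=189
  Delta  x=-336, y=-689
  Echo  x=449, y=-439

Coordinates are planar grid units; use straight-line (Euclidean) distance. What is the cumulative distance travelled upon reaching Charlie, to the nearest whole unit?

1109

Leg distances:
Alpha→Bravo: 700.6  (cumulative 700.6)
Bravo→Charlie: 408.4  (cumulative 1109.0)
Cumulative distance at Charlie ≈ 1109.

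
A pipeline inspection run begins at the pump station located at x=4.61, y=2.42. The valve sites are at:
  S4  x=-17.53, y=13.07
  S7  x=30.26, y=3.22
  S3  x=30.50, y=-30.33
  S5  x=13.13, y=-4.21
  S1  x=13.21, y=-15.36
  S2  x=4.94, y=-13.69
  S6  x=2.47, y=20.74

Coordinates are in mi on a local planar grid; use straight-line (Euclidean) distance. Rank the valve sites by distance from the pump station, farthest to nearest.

S3, S7, S4, S1, S6, S2, S5

Computing each straight-line distance from x=4.61, y=2.42:
S3 x=30.50, y=-30.33: 41.7 mi
S7 x=30.26, y=3.22: 25.7 mi
S4 x=-17.53, y=13.07: 24.6 mi
S1 x=13.21, y=-15.36: 19.8 mi
S6 x=2.47, y=20.74: 18.4 mi
S2 x=4.94, y=-13.69: 16.1 mi
S5 x=13.13, y=-4.21: 10.8 mi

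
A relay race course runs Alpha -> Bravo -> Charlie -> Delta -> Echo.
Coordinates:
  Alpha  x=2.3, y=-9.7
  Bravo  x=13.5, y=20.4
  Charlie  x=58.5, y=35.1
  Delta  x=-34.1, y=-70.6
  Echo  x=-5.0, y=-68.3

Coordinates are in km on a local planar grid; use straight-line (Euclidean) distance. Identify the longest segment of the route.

Charlie–Delta

Leg distances:
Alpha→Bravo: 32.1 km
Bravo→Charlie: 47.3 km
Charlie→Delta: 140.5 km
Delta→Echo: 29.2 km
The longest leg is Charlie–Delta at 140.5 km.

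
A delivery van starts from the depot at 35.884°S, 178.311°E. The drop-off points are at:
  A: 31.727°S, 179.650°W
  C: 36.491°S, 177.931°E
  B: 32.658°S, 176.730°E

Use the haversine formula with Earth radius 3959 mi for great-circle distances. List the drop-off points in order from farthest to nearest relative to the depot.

A, B, C

Distances from the depot:
A 31.727°S, 179.650°W: 310.2 mi
B 32.658°S, 176.730°E: 240.5 mi
C 36.491°S, 177.931°E: 47.0 mi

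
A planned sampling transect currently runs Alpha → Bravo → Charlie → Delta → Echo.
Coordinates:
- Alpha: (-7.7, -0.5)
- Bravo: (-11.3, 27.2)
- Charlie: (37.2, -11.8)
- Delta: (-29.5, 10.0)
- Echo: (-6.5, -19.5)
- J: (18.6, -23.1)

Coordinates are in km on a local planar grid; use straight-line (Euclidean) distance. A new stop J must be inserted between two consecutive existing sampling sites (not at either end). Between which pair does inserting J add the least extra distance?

Added distance for inserting J between each consecutive pair:
Alpha–Bravo: 65.3 km
Bravo–Charlie: 18.0 km
Charlie–Delta: 10.0 km
Delta–Echo: 46.3 km
Smallest added distance is 10.0 km, inserting between Charlie and Delta.

between Charlie and Delta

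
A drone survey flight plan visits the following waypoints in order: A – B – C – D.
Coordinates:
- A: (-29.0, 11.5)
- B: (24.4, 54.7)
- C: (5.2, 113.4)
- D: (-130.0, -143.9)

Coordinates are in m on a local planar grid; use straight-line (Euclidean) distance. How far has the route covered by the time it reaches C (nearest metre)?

130 m

Leg distances:
A→B: 68.7 m  (cumulative 68.7 m)
B→C: 61.8 m  (cumulative 130.4 m)
Cumulative distance at C ≈ 130 m.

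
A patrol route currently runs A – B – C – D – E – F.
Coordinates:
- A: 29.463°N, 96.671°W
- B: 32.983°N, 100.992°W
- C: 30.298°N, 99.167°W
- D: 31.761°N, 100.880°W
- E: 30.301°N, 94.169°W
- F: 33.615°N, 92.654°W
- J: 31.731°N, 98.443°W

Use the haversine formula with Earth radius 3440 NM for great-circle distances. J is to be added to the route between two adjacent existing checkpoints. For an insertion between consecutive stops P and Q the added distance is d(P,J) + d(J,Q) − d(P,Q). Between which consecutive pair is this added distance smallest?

Added distance for inserting J between each consecutive pair:
A–B: 7.3 NM
B–C: 57.0 NM
C–D: 93.8 NM
D–E: 4.4 NM
E–F: 336.3 NM
Smallest added distance is 4.4 NM, inserting between D and E.

between D and E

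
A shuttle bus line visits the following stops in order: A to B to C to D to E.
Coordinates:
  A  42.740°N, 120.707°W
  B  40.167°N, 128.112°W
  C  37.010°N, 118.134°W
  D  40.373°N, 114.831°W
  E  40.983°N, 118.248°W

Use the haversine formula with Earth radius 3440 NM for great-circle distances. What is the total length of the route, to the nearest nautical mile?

Leg distances:
A→B: 367.1 NM  (cumulative 367.1 NM)
B→C: 504.8 NM  (cumulative 871.9 NM)
C→D: 254.4 NM  (cumulative 1126.3 NM)
D→E: 159.8 NM  (cumulative 1286.1 NM)
Total route length ≈ 1286 NM.

1286 NM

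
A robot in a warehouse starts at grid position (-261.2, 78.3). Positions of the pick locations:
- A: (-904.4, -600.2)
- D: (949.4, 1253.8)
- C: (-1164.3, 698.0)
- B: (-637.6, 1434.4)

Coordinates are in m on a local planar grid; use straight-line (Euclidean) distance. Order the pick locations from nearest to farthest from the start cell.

A, C, B, D

Distances from the start cell:
A (-904.4, -600.2): 934.9 m
C (-1164.3, 698.0): 1095.3 m
B (-637.6, 1434.4): 1407.4 m
D (949.4, 1253.8): 1687.4 m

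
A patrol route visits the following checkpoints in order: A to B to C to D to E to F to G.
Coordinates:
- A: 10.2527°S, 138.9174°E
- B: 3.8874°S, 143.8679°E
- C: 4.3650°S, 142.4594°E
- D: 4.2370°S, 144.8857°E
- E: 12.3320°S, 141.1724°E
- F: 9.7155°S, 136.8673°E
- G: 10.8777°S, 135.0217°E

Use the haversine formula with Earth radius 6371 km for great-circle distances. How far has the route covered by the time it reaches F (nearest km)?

2869 km

Leg distances:
A→B: 893.9 km  (cumulative 893.9 km)
B→C: 165.0 km  (cumulative 1058.9 km)
C→D: 269.4 km  (cumulative 1328.3 km)
D→E: 988.4 km  (cumulative 2316.7 km)
E→F: 552.6 km  (cumulative 2869.3 km)
Cumulative distance at F ≈ 2869 km.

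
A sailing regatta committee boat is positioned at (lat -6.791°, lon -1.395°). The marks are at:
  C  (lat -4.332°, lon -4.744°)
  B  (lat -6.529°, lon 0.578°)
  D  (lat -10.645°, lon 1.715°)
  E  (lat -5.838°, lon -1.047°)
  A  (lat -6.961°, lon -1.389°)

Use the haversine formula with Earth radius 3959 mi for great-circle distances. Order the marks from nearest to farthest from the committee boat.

Distance from the committee boat at (lat -6.791°, lon -1.395°) to each:
A (lat -6.961°, lon -1.389°): 11.8 mi
E (lat -5.838°, lon -1.047°): 70.1 mi
B (lat -6.529°, lon 0.578°): 136.6 mi
C (lat -4.332°, lon -4.744°): 286.2 mi
D (lat -10.645°, lon 1.715°): 340.6 mi

A, E, B, C, D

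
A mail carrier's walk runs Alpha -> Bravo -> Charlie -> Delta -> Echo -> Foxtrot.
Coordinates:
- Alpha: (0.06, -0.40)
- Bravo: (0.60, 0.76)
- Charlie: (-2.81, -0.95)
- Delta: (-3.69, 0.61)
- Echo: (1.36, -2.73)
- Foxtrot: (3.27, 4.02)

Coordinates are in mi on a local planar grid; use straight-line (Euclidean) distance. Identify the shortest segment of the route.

Leg distances:
Alpha→Bravo: 1.3 mi
Bravo→Charlie: 3.8 mi
Charlie→Delta: 1.8 mi
Delta→Echo: 6.1 mi
Echo→Foxtrot: 7.0 mi
The shortest leg is Alpha–Bravo at 1.3 mi.

Alpha–Bravo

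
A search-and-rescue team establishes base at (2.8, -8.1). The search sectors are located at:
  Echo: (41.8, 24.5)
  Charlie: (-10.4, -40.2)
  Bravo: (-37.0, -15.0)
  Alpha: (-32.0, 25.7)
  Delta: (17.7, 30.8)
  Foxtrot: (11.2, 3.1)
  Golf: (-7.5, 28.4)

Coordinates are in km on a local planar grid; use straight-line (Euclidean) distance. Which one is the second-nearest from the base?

Charlie

Distance to each, sorted:
Foxtrot: 14.0 km
Charlie: 34.7 km
Golf: 37.9 km
Bravo: 40.4 km
Delta: 41.7 km
Alpha: 48.5 km
Echo: 50.8 km
The second-nearest is Charlie at 34.7 km.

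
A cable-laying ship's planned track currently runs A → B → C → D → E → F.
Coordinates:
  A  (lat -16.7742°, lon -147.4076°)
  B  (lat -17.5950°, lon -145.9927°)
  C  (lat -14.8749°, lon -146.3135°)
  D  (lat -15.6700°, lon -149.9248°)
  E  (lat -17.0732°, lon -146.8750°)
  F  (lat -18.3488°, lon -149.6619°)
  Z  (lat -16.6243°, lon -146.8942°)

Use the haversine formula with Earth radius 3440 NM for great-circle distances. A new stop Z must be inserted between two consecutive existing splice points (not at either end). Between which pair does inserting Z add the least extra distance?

between A and B

Added distance for inserting Z between each consecutive pair:
A–B: 13.8 NM
B–C: 23.8 NM
C–D: 79.7 NM
D–E: 16.1 NM
E–F: 39.4 NM
Smallest added distance is 13.8 NM, inserting between A and B.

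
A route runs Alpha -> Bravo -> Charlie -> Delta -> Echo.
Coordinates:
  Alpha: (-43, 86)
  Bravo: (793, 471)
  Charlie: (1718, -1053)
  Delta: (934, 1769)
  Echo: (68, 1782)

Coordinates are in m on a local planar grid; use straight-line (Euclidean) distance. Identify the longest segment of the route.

Charlie–Delta

Leg distances:
Alpha→Bravo: 920.4 m
Bravo→Charlie: 1782.8 m
Charlie→Delta: 2928.9 m
Delta→Echo: 866.1 m
The longest leg is Charlie–Delta at 2928.9 m.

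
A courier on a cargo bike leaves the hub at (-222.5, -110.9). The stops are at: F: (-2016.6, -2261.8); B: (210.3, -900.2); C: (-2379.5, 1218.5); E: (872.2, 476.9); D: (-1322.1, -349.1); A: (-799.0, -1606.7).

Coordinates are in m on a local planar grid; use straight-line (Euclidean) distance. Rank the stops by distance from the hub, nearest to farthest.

Computing each straight-line distance from (-222.5, -110.9):
B (210.3, -900.2): 900.2 m
D (-1322.1, -349.1): 1125.1 m
E (872.2, 476.9): 1242.5 m
A (-799.0, -1606.7): 1603.1 m
C (-2379.5, 1218.5): 2533.8 m
F (-2016.6, -2261.8): 2800.9 m

B, D, E, A, C, F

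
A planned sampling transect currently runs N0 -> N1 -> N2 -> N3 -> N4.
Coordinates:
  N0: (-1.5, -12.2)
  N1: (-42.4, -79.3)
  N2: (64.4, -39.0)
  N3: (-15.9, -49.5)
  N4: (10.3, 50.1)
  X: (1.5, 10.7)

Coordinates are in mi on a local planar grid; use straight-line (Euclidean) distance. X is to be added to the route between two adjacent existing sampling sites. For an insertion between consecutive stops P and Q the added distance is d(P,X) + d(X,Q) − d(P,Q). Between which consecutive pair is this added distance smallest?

between N3 and N4

Added distance for inserting X between each consecutive pair:
N0–N1: 44.6 mi
N1–N2: 66.2 mi
N2–N3: 61.8 mi
N3–N4: 0.0 mi
Smallest added distance is 0.0 mi, inserting between N3 and N4.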